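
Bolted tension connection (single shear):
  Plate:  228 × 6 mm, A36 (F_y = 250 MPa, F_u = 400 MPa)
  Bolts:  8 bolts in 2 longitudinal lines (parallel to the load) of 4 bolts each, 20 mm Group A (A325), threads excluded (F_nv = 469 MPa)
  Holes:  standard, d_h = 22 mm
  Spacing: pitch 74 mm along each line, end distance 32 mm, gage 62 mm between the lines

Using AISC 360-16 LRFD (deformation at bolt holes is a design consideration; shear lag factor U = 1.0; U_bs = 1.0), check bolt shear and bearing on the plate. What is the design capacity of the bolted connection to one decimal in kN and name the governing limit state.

609.1 kN (bearing governs)

Bolt shear: A_b = π(20)²/4 = 314.16 mm². φR_n = 0.75 × 469 × 314.16 × 8 × 1 = 884.0 kN.
Bearing (6 mm plate, F_u = 400 MPa): end bolts L_c = 32 − 22/2 = 21, R_n = min(1.2×21×6×400, 2.4×20×6×400) = 60.48 kN/bolt; interior L_c = 74 − 22 = 52, R_n = 115.2 kN/bolt. φR_n = 0.75 × (2×60.48 + 6×115.2) = 609.1 kN.
Governing: min(884.0, 609.1) = 609.1 kN → bearing.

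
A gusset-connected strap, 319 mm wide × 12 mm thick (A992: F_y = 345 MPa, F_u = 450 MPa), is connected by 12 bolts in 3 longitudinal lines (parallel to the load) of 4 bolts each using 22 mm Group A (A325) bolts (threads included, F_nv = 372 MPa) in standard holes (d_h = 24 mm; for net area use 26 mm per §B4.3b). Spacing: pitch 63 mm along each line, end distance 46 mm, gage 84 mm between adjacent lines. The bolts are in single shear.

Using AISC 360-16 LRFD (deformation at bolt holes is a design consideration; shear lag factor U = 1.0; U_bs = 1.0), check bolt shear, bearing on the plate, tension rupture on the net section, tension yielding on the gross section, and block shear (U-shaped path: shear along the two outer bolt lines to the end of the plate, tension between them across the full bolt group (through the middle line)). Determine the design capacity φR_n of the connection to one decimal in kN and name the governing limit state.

Bolt shear: A_b = π(22)²/4 = 380.13 mm². φR_n = 0.75 × 372 × 380.13 × 12 × 1 = 1272.7 kN.
Bearing (12 mm plate, F_u = 450 MPa): end bolts L_c = 46 − 24/2 = 34, R_n = min(1.2×34×12×450, 2.4×22×12×450) = 220.32 kN/bolt; interior L_c = 63 − 24 = 39, R_n = 252.72 kN/bolt. φR_n = 0.75 × (3×220.32 + 9×252.72) = 2201.6 kN.
Tension rupture (net): A_n = (319 − 3×26)×12 = 2892 mm² (U = 1.0, A_e = A_n). φR_n = 0.75 × 450 × 2892 = 976.1 kN.
Tension yield (gross): A_g = 319×12 = 3828 mm². φR_n = 0.90 × 345 × 3828 = 1188.6 kN.
Block shear: shear path 2×[46+3×63] = 2×235 mm, A_gv = 5640, A_nv = 2×(235 − 3.5×26)×12 = 3456 mm²; tension across gage: (168 − 2×26)×12 = 1392 mm². R_n = min(0.6×450×3456, 0.6×345×5640) + 1.0×450×1392 = min(933.12, 1167.5) + 626.4 = 1559.5 kN. φR_n = 0.75 × 1559.5 = 1169.6 kN.
Governing: min(1272.7, 2201.6, 976.1, 1188.6, 1169.6) = 976.1 kN → net-section rupture.

976.1 kN (net-section rupture governs)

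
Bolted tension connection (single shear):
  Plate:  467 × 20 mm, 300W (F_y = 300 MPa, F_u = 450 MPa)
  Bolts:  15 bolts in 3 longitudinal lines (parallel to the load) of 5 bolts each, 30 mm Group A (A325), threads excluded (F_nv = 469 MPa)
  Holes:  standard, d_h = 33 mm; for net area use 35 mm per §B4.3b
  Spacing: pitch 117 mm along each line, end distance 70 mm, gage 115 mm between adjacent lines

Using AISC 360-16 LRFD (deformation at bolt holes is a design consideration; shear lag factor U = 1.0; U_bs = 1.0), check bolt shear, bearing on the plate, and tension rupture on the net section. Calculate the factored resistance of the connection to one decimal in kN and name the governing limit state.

Bolt shear: A_b = π(30)²/4 = 706.86 mm². φR_n = 0.75 × 469 × 706.86 × 15 × 1 = 3729.6 kN.
Bearing (20 mm plate, F_u = 450 MPa): end bolts L_c = 70 − 33/2 = 53.5, R_n = min(1.2×53.5×20×450, 2.4×30×20×450) = 577.8 kN/bolt; interior L_c = 117 − 33 = 84, R_n = 648 kN/bolt. φR_n = 0.75 × (3×577.8 + 12×648) = 7132.1 kN.
Tension rupture (net): A_n = (467 − 3×35)×20 = 7240 mm² (U = 1.0, A_e = A_n). φR_n = 0.75 × 450 × 7240 = 2443.5 kN.
Governing: min(3729.6, 7132.1, 2443.5) = 2443.5 kN → net-section rupture.

2443.5 kN (net-section rupture governs)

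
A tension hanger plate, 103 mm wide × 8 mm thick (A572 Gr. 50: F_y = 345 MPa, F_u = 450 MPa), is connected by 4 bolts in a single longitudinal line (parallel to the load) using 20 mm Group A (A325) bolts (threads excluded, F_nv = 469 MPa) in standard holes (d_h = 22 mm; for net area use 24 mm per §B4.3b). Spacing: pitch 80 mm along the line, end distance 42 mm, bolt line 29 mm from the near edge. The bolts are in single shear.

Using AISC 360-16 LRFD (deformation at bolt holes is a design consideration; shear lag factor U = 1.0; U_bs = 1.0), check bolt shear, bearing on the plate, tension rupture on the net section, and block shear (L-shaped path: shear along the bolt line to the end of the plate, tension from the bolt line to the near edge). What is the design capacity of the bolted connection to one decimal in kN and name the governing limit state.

Bolt shear: A_b = π(20)²/4 = 314.16 mm². φR_n = 0.75 × 469 × 314.16 × 4 × 1 = 442.0 kN.
Bearing (8 mm plate, F_u = 450 MPa): end bolts L_c = 42 − 22/2 = 31, R_n = min(1.2×31×8×450, 2.4×20×8×450) = 133.92 kN/bolt; interior L_c = 80 − 22 = 58, R_n = 172.8 kN/bolt. φR_n = 0.75 × (1×133.92 + 3×172.8) = 489.2 kN.
Tension rupture (net): A_n = (103 − 1×24)×8 = 632 mm² (U = 1.0, A_e = A_n). φR_n = 0.75 × 450 × 632 = 213.3 kN.
Block shear: shear path 1×[42+3×80] = 1×282 mm, A_gv = 2256, A_nv = 1×(282 − 3.5×24)×8 = 1584 mm²; tension to near edge: (29 − 0.5×24)×8 = 136 mm². R_n = min(0.6×450×1584, 0.6×345×2256) + 1.0×450×136 = min(427.68, 466.99) + 61.2 = 488.88 kN. φR_n = 0.75 × 488.88 = 366.7 kN.
Governing: min(442.0, 489.2, 213.3, 366.7) = 213.3 kN → net-section rupture.

213.3 kN (net-section rupture governs)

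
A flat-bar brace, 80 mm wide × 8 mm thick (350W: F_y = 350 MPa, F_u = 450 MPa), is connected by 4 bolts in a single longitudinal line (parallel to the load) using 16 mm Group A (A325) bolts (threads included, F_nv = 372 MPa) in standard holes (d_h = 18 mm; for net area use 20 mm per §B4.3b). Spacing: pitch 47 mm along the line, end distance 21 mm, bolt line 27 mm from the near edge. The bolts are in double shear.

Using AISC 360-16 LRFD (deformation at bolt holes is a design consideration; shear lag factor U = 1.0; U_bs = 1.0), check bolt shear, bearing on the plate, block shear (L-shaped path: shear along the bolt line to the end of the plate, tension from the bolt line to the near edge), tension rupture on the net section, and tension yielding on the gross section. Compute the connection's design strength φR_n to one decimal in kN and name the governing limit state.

Bolt shear: A_b = π(16)²/4 = 201.06 mm². φR_n = 0.75 × 372 × 201.06 × 4 × 2 = 448.8 kN.
Bearing (8 mm plate, F_u = 450 MPa): end bolts L_c = 21 − 18/2 = 12, R_n = min(1.2×12×8×450, 2.4×16×8×450) = 51.84 kN/bolt; interior L_c = 47 − 18 = 29, R_n = 125.28 kN/bolt. φR_n = 0.75 × (1×51.84 + 3×125.28) = 320.8 kN.
Block shear: shear path 1×[21+3×47] = 1×162 mm, A_gv = 1296, A_nv = 1×(162 − 3.5×20)×8 = 736 mm²; tension to near edge: (27 − 0.5×20)×8 = 136 mm². R_n = min(0.6×450×736, 0.6×350×1296) + 1.0×450×136 = min(198.72, 272.16) + 61.2 = 259.92 kN. φR_n = 0.75 × 259.92 = 194.9 kN.
Tension rupture (net): A_n = (80 − 1×20)×8 = 480 mm² (U = 1.0, A_e = A_n). φR_n = 0.75 × 450 × 480 = 162.0 kN.
Tension yield (gross): A_g = 80×8 = 640 mm². φR_n = 0.90 × 350 × 640 = 201.6 kN.
Governing: min(448.8, 320.8, 194.9, 162.0, 201.6) = 162.0 kN → net-section rupture.

162.0 kN (net-section rupture governs)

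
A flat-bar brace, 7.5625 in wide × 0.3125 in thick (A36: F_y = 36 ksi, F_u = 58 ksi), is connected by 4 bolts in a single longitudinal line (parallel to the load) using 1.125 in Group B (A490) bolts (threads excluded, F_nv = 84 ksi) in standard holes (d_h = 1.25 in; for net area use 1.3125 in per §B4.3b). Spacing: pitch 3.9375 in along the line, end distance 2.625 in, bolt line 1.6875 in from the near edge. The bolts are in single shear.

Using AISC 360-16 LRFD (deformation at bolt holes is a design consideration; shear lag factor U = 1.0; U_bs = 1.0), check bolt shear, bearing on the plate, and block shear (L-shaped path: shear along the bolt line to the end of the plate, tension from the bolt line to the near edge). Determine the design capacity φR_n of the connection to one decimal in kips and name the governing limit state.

Bolt shear: A_b = π(1.125)²/4 = 0.99402 in². φR_n = 0.75 × 84 × 0.99402 × 4 × 1 = 250.5 kips.
Bearing (0.3125 in plate, F_u = 58 ksi): end bolts L_c = 2.625 − 1.25/2 = 2, R_n = min(1.2×2×0.3125×58, 2.4×1.125×0.3125×58) = 43.5 kips/bolt; interior L_c = 3.9375 − 1.25 = 2.6875, R_n = 48.938 kips/bolt. φR_n = 0.75 × (1×43.5 + 3×48.938) = 142.7 kips.
Block shear: shear path 1×[2.625+3×3.9375] = 1×14.4375 in, A_gv = 4.5117, A_nv = 1×(14.4375 − 3.5×1.3125)×0.3125 = 3.0762 in²; tension to near edge: (1.6875 − 0.5×1.3125)×0.3125 = 0.32227 in². R_n = min(0.6×58×3.0762, 0.6×36×4.5117) + 1.0×58×0.32227 = min(107.05, 97.453) + 18.692 = 116.15 kips. φR_n = 0.75 × 116.15 = 87.1 kips.
Governing: min(250.5, 142.7, 87.1) = 87.1 kips → block shear.

87.1 kips (block shear governs)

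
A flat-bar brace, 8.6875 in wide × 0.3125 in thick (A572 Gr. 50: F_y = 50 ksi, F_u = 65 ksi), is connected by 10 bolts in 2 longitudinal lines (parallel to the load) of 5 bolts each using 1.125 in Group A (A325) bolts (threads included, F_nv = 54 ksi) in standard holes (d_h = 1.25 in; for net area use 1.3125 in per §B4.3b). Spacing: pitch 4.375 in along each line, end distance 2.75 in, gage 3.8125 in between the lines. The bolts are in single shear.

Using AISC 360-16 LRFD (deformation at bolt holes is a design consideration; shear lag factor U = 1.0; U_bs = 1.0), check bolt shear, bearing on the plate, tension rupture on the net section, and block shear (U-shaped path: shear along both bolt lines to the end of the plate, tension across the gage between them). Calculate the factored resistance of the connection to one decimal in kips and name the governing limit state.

Bolt shear: A_b = π(1.125)²/4 = 0.99402 in². φR_n = 0.75 × 54 × 0.99402 × 10 × 1 = 402.6 kips.
Bearing (0.3125 in plate, F_u = 65 ksi): end bolts L_c = 2.75 − 1.25/2 = 2.125, R_n = min(1.2×2.125×0.3125×65, 2.4×1.125×0.3125×65) = 51.797 kips/bolt; interior L_c = 4.375 − 1.25 = 3.125, R_n = 54.844 kips/bolt. φR_n = 0.75 × (2×51.797 + 8×54.844) = 406.8 kips.
Tension rupture (net): A_n = (8.6875 − 2×1.3125)×0.3125 = 1.8945 in² (U = 1.0, A_e = A_n). φR_n = 0.75 × 65 × 1.8945 = 92.4 kips.
Block shear: shear path 2×[2.75+4×4.375] = 2×20.25 in, A_gv = 12.656, A_nv = 2×(20.25 − 4.5×1.3125)×0.3125 = 8.9648 in²; tension across gage: (3.8125 − 1×1.3125)×0.3125 = 0.78125 in². R_n = min(0.6×65×8.9648, 0.6×50×12.656) + 1.0×65×0.78125 = min(349.63, 379.68) + 50.781 = 400.41 kips. φR_n = 0.75 × 400.41 = 300.3 kips.
Governing: min(402.6, 406.8, 92.4, 300.3) = 92.4 kips → net-section rupture.

92.4 kips (net-section rupture governs)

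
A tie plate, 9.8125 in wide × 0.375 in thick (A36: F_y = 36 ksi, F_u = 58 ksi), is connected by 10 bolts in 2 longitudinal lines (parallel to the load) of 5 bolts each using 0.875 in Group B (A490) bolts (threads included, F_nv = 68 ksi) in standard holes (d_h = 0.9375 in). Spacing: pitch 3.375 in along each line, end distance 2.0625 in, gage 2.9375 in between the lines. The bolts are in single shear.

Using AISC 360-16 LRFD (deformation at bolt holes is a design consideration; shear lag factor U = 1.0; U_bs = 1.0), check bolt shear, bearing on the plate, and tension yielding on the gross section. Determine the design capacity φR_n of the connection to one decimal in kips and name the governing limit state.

Bolt shear: A_b = π(0.875)²/4 = 0.60132 in². φR_n = 0.75 × 68 × 0.60132 × 10 × 1 = 306.7 kips.
Bearing (0.375 in plate, F_u = 58 ksi): end bolts L_c = 2.0625 − 0.9375/2 = 1.59375, R_n = min(1.2×1.59375×0.375×58, 2.4×0.875×0.375×58) = 41.597 kips/bolt; interior L_c = 3.375 − 0.9375 = 2.4375, R_n = 45.675 kips/bolt. φR_n = 0.75 × (2×41.597 + 8×45.675) = 336.4 kips.
Tension yield (gross): A_g = 9.8125×0.375 = 3.6797 in². φR_n = 0.90 × 36 × 3.6797 = 119.2 kips.
Governing: min(306.7, 336.4, 119.2) = 119.2 kips → gross-section yield.

119.2 kips (gross-section yield governs)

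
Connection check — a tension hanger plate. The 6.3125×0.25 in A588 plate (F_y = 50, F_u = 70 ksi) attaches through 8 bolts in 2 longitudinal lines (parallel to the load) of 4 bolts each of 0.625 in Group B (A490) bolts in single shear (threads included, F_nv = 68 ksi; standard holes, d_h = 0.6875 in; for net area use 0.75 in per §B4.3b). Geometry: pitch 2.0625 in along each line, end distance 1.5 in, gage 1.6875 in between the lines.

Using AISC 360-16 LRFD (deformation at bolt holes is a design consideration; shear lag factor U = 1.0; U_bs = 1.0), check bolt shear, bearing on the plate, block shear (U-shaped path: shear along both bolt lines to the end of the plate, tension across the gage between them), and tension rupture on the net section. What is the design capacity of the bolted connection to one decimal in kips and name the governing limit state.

63.2 kips (net-section rupture governs)

Bolt shear: A_b = π(0.625)²/4 = 0.3068 in². φR_n = 0.75 × 68 × 0.3068 × 8 × 1 = 125.2 kips.
Bearing (0.25 in plate, F_u = 70 ksi): end bolts L_c = 1.5 − 0.6875/2 = 1.15625, R_n = min(1.2×1.15625×0.25×70, 2.4×0.625×0.25×70) = 24.281 kips/bolt; interior L_c = 2.0625 − 0.6875 = 1.375, R_n = 26.25 kips/bolt. φR_n = 0.75 × (2×24.281 + 6×26.25) = 154.5 kips.
Block shear: shear path 2×[1.5+3×2.0625] = 2×7.6875 in, A_gv = 3.8438, A_nv = 2×(7.6875 − 3.5×0.75)×0.25 = 2.5313 in²; tension across gage: (1.6875 − 1×0.75)×0.25 = 0.23438 in². R_n = min(0.6×70×2.5313, 0.6×50×3.8438) + 1.0×70×0.23438 = min(106.31, 115.31) + 16.407 = 122.72 kips. φR_n = 0.75 × 122.72 = 92.0 kips.
Tension rupture (net): A_n = (6.3125 − 2×0.75)×0.25 = 1.2031 in² (U = 1.0, A_e = A_n). φR_n = 0.75 × 70 × 1.2031 = 63.2 kips.
Governing: min(125.2, 154.5, 92.0, 63.2) = 63.2 kips → net-section rupture.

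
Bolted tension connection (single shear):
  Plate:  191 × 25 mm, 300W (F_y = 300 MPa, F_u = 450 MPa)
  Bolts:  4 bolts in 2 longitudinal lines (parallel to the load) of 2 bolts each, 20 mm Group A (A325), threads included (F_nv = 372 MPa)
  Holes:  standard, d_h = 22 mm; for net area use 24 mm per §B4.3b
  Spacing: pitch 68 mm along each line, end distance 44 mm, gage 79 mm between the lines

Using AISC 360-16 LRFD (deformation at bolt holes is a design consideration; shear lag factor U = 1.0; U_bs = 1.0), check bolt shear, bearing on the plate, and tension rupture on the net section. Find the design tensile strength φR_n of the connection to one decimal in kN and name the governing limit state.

350.6 kN (bolt shear governs)

Bolt shear: A_b = π(20)²/4 = 314.16 mm². φR_n = 0.75 × 372 × 314.16 × 4 × 1 = 350.6 kN.
Bearing (25 mm plate, F_u = 450 MPa): end bolts L_c = 44 − 22/2 = 33, R_n = min(1.2×33×25×450, 2.4×20×25×450) = 445.5 kN/bolt; interior L_c = 68 − 22 = 46, R_n = 540 kN/bolt. φR_n = 0.75 × (2×445.5 + 2×540) = 1478.3 kN.
Tension rupture (net): A_n = (191 − 2×24)×25 = 3575 mm² (U = 1.0, A_e = A_n). φR_n = 0.75 × 450 × 3575 = 1206.6 kN.
Governing: min(350.6, 1478.3, 1206.6) = 350.6 kN → bolt shear.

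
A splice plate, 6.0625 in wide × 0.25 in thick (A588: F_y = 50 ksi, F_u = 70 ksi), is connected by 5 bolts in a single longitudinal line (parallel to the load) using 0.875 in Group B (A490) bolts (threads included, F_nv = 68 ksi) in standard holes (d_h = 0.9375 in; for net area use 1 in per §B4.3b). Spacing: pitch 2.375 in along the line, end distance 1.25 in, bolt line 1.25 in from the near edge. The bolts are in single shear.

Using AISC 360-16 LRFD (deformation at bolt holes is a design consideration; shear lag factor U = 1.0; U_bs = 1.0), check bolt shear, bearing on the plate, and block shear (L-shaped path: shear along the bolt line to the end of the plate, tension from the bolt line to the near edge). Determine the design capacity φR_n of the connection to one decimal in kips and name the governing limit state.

59.1 kips (block shear governs)

Bolt shear: A_b = π(0.875)²/4 = 0.60132 in². φR_n = 0.75 × 68 × 0.60132 × 5 × 1 = 153.3 kips.
Bearing (0.25 in plate, F_u = 70 ksi): end bolts L_c = 1.25 − 0.9375/2 = 0.78125, R_n = min(1.2×0.78125×0.25×70, 2.4×0.875×0.25×70) = 16.406 kips/bolt; interior L_c = 2.375 − 0.9375 = 1.4375, R_n = 30.188 kips/bolt. φR_n = 0.75 × (1×16.406 + 4×30.188) = 102.9 kips.
Block shear: shear path 1×[1.25+4×2.375] = 1×10.75 in, A_gv = 2.6875, A_nv = 1×(10.75 − 4.5×1)×0.25 = 1.5625 in²; tension to near edge: (1.25 − 0.5×1)×0.25 = 0.1875 in². R_n = min(0.6×70×1.5625, 0.6×50×2.6875) + 1.0×70×0.1875 = min(65.625, 80.625) + 13.125 = 78.75 kips. φR_n = 0.75 × 78.75 = 59.1 kips.
Governing: min(153.3, 102.9, 59.1) = 59.1 kips → block shear.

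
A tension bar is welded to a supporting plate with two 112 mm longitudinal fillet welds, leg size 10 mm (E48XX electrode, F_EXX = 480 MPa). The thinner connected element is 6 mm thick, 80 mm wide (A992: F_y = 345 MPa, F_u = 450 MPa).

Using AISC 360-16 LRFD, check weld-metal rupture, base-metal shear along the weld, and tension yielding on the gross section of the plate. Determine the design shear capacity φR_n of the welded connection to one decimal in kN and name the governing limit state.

Weld metal: throat = 0.707×10 = 7.07 mm, L = 2×112 = 224 mm. φR_n = 0.75 × 0.6 × 480 × 7.07 × 224 = 342.1 kN.
Base metal shear (6 mm plate): yield φR_n = 1.0×0.6×345×6×224 = 278.2 kN; rupture φR_n = 0.75×0.6×450×6×224 = 272.2 kN; take 272.2 kN (rupture).
Tension yield (gross): A_g = 80×6 = 480 mm². φR_n = 0.90 × 345 × 480 = 149.0 kN.
Governing: min(342.1, 272.2, 149.0) = 149.0 kN → gross-section yield.

149.0 kN (gross-section yield governs)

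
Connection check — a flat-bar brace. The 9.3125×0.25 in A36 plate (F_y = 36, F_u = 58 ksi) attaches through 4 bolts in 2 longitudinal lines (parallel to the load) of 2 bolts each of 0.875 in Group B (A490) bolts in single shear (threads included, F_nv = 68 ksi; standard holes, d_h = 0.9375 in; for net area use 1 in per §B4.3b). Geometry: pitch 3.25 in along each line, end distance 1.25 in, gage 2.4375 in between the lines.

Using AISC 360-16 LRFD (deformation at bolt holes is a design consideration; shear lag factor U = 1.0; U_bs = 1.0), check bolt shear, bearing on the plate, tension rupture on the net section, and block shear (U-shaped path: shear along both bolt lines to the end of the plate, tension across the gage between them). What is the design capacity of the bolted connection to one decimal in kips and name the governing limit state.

52.1 kips (block shear governs)

Bolt shear: A_b = π(0.875)²/4 = 0.60132 in². φR_n = 0.75 × 68 × 0.60132 × 4 × 1 = 122.7 kips.
Bearing (0.25 in plate, F_u = 58 ksi): end bolts L_c = 1.25 − 0.9375/2 = 0.78125, R_n = min(1.2×0.78125×0.25×58, 2.4×0.875×0.25×58) = 13.594 kips/bolt; interior L_c = 3.25 − 0.9375 = 2.3125, R_n = 30.45 kips/bolt. φR_n = 0.75 × (2×13.594 + 2×30.45) = 66.1 kips.
Tension rupture (net): A_n = (9.3125 − 2×1)×0.25 = 1.8281 in² (U = 1.0, A_e = A_n). φR_n = 0.75 × 58 × 1.8281 = 79.5 kips.
Block shear: shear path 2×[1.25+1×3.25] = 2×4.5 in, A_gv = 2.25, A_nv = 2×(4.5 − 1.5×1)×0.25 = 1.5 in²; tension across gage: (2.4375 − 1×1)×0.25 = 0.35938 in². R_n = min(0.6×58×1.5, 0.6×36×2.25) + 1.0×58×0.35938 = min(52.2, 48.6) + 20.844 = 69.444 kips. φR_n = 0.75 × 69.444 = 52.1 kips.
Governing: min(122.7, 66.1, 79.5, 52.1) = 52.1 kips → block shear.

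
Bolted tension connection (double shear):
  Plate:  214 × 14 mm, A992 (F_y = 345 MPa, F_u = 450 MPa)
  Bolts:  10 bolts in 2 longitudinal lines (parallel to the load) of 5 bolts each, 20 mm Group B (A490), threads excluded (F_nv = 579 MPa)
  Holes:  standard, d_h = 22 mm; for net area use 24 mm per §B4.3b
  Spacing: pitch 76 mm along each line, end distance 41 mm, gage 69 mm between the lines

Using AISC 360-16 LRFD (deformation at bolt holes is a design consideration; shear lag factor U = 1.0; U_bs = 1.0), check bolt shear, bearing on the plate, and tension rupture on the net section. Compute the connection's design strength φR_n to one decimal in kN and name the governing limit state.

784.4 kN (net-section rupture governs)

Bolt shear: A_b = π(20)²/4 = 314.16 mm². φR_n = 0.75 × 579 × 314.16 × 10 × 2 = 2728.5 kN.
Bearing (14 mm plate, F_u = 450 MPa): end bolts L_c = 41 − 22/2 = 30, R_n = min(1.2×30×14×450, 2.4×20×14×450) = 226.8 kN/bolt; interior L_c = 76 − 22 = 54, R_n = 302.4 kN/bolt. φR_n = 0.75 × (2×226.8 + 8×302.4) = 2154.6 kN.
Tension rupture (net): A_n = (214 − 2×24)×14 = 2324 mm² (U = 1.0, A_e = A_n). φR_n = 0.75 × 450 × 2324 = 784.4 kN.
Governing: min(2728.5, 2154.6, 784.4) = 784.4 kN → net-section rupture.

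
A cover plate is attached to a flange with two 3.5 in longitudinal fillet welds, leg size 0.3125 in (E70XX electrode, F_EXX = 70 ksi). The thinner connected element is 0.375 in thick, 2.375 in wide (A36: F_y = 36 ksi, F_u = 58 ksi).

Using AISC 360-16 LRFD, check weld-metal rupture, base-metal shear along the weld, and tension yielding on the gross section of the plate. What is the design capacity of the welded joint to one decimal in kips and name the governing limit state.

28.9 kips (gross-section yield governs)

Weld metal: throat = 0.707×0.3125 = 0.22094 in, L = 2×3.5 = 7 in. φR_n = 0.75 × 0.6 × 70 × 0.22094 × 7 = 48.7 kips.
Base metal shear (0.375 in plate): yield φR_n = 1.0×0.6×36×0.375×7 = 56.7 kips; rupture φR_n = 0.75×0.6×58×0.375×7 = 68.5 kips; take 56.7 kips (yield).
Tension yield (gross): A_g = 2.375×0.375 = 0.89063 in². φR_n = 0.90 × 36 × 0.89063 = 28.9 kips.
Governing: min(48.7, 56.7, 28.9) = 28.9 kips → gross-section yield.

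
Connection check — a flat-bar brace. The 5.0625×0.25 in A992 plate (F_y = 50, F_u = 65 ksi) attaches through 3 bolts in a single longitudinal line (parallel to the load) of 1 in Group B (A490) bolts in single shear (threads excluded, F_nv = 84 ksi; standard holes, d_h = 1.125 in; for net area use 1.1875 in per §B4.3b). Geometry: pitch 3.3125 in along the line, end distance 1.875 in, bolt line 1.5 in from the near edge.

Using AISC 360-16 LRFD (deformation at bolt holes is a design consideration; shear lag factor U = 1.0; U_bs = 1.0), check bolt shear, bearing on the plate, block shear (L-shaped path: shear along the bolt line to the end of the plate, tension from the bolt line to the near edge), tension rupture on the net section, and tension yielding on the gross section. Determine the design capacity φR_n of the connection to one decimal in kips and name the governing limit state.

Bolt shear: A_b = π(1)²/4 = 0.7854 in². φR_n = 0.75 × 84 × 0.7854 × 3 × 1 = 148.4 kips.
Bearing (0.25 in plate, F_u = 65 ksi): end bolts L_c = 1.875 − 1.125/2 = 1.3125, R_n = min(1.2×1.3125×0.25×65, 2.4×1×0.25×65) = 25.594 kips/bolt; interior L_c = 3.3125 − 1.125 = 2.1875, R_n = 39 kips/bolt. φR_n = 0.75 × (1×25.594 + 2×39) = 77.7 kips.
Block shear: shear path 1×[1.875+2×3.3125] = 1×8.5 in, A_gv = 2.125, A_nv = 1×(8.5 − 2.5×1.1875)×0.25 = 1.3828 in²; tension to near edge: (1.5 − 0.5×1.1875)×0.25 = 0.22656 in². R_n = min(0.6×65×1.3828, 0.6×50×2.125) + 1.0×65×0.22656 = min(53.929, 63.75) + 14.726 = 68.655 kips. φR_n = 0.75 × 68.655 = 51.5 kips.
Tension rupture (net): A_n = (5.0625 − 1×1.1875)×0.25 = 0.96875 in² (U = 1.0, A_e = A_n). φR_n = 0.75 × 65 × 0.96875 = 47.2 kips.
Tension yield (gross): A_g = 5.0625×0.25 = 1.2656 in². φR_n = 0.90 × 50 × 1.2656 = 57.0 kips.
Governing: min(148.4, 77.7, 51.5, 47.2, 57.0) = 47.2 kips → net-section rupture.

47.2 kips (net-section rupture governs)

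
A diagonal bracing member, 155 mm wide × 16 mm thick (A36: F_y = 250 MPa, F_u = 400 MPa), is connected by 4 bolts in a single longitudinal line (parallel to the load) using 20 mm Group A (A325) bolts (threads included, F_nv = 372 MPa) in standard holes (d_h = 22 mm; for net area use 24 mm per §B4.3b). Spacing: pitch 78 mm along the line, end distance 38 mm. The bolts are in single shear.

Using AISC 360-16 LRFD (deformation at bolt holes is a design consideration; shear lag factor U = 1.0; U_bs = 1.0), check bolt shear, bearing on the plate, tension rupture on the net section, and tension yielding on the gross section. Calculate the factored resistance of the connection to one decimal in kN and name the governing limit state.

Bolt shear: A_b = π(20)²/4 = 314.16 mm². φR_n = 0.75 × 372 × 314.16 × 4 × 1 = 350.6 kN.
Bearing (16 mm plate, F_u = 400 MPa): end bolts L_c = 38 − 22/2 = 27, R_n = min(1.2×27×16×400, 2.4×20×16×400) = 207.36 kN/bolt; interior L_c = 78 − 22 = 56, R_n = 307.2 kN/bolt. φR_n = 0.75 × (1×207.36 + 3×307.2) = 846.7 kN.
Tension rupture (net): A_n = (155 − 1×24)×16 = 2096 mm² (U = 1.0, A_e = A_n). φR_n = 0.75 × 400 × 2096 = 628.8 kN.
Tension yield (gross): A_g = 155×16 = 2480 mm². φR_n = 0.90 × 250 × 2480 = 558.0 kN.
Governing: min(350.6, 846.7, 628.8, 558.0) = 350.6 kN → bolt shear.

350.6 kN (bolt shear governs)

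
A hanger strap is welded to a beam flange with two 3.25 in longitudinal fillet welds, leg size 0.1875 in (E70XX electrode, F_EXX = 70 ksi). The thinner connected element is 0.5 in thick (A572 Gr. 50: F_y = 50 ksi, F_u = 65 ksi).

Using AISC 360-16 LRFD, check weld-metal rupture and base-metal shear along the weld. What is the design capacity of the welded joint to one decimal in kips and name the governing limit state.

Weld metal: throat = 0.707×0.1875 = 0.13256 in, L = 2×3.25 = 6.5 in. φR_n = 0.75 × 0.6 × 70 × 0.13256 × 6.5 = 27.1 kips.
Base metal shear (0.5 in plate): yield φR_n = 1.0×0.6×50×0.5×6.5 = 97.5 kips; rupture φR_n = 0.75×0.6×65×0.5×6.5 = 95.1 kips; take 95.1 kips (rupture).
Governing: min(27.1, 95.1) = 27.1 kips → weld metal.

27.1 kips (weld metal governs)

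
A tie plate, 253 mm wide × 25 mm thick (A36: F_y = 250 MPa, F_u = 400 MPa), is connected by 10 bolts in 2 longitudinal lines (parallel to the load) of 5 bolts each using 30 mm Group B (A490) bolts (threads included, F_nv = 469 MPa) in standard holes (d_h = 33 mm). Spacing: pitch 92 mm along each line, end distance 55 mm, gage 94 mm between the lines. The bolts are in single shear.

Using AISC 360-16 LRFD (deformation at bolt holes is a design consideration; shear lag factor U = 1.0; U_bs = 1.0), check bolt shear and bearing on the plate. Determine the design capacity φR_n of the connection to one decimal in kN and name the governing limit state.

Bolt shear: A_b = π(30)²/4 = 706.86 mm². φR_n = 0.75 × 469 × 706.86 × 10 × 1 = 2486.4 kN.
Bearing (25 mm plate, F_u = 400 MPa): end bolts L_c = 55 − 33/2 = 38.5, R_n = min(1.2×38.5×25×400, 2.4×30×25×400) = 462 kN/bolt; interior L_c = 92 − 33 = 59, R_n = 708 kN/bolt. φR_n = 0.75 × (2×462 + 8×708) = 4941.0 kN.
Governing: min(2486.4, 4941.0) = 2486.4 kN → bolt shear.

2486.4 kN (bolt shear governs)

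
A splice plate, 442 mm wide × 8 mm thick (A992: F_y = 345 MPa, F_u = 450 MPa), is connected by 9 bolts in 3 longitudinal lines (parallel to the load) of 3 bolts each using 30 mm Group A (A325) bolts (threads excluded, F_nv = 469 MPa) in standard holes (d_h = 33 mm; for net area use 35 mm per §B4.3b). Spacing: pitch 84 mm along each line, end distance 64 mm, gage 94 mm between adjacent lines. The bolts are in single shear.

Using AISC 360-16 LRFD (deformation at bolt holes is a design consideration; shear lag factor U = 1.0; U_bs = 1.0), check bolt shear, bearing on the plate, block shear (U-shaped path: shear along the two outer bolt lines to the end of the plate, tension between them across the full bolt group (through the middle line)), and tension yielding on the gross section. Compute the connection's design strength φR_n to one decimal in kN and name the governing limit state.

Bolt shear: A_b = π(30)²/4 = 706.86 mm². φR_n = 0.75 × 469 × 706.86 × 9 × 1 = 2237.7 kN.
Bearing (8 mm plate, F_u = 450 MPa): end bolts L_c = 64 − 33/2 = 47.5, R_n = min(1.2×47.5×8×450, 2.4×30×8×450) = 205.2 kN/bolt; interior L_c = 84 − 33 = 51, R_n = 220.32 kN/bolt. φR_n = 0.75 × (3×205.2 + 6×220.32) = 1453.1 kN.
Block shear: shear path 2×[64+2×84] = 2×232 mm, A_gv = 3712, A_nv = 2×(232 − 2.5×35)×8 = 2312 mm²; tension across gage: (188 − 2×35)×8 = 944 mm². R_n = min(0.6×450×2312, 0.6×345×3712) + 1.0×450×944 = min(624.24, 768.38) + 424.8 = 1049 kN. φR_n = 0.75 × 1049 = 786.8 kN.
Tension yield (gross): A_g = 442×8 = 3536 mm². φR_n = 0.90 × 345 × 3536 = 1097.9 kN.
Governing: min(2237.7, 1453.1, 786.8, 1097.9) = 786.8 kN → block shear.

786.8 kN (block shear governs)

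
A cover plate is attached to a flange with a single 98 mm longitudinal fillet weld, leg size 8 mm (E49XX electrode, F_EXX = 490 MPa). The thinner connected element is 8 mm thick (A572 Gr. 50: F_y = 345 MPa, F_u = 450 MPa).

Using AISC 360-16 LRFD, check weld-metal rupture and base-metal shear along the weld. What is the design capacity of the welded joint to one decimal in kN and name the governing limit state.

122.2 kN (weld metal governs)

Weld metal: throat = 0.707×8 = 5.656 mm, L = 98 mm. φR_n = 0.75 × 0.6 × 490 × 5.656 × 98 = 122.2 kN.
Base metal shear (8 mm plate): yield φR_n = 1.0×0.6×345×8×98 = 162.3 kN; rupture φR_n = 0.75×0.6×450×8×98 = 158.8 kN; take 158.8 kN (rupture).
Governing: min(122.2, 158.8) = 122.2 kN → weld metal.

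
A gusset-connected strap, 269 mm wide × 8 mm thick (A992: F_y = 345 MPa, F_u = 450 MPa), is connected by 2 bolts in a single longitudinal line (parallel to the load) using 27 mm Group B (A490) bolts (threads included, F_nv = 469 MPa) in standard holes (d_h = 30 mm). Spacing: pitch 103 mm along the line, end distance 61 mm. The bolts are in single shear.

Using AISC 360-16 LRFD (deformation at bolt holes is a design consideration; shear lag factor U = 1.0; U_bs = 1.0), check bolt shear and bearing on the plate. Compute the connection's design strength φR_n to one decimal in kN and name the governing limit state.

324.0 kN (bearing governs)

Bolt shear: A_b = π(27)²/4 = 572.56 mm². φR_n = 0.75 × 469 × 572.56 × 2 × 1 = 402.8 kN.
Bearing (8 mm plate, F_u = 450 MPa): end bolts L_c = 61 − 30/2 = 46, R_n = min(1.2×46×8×450, 2.4×27×8×450) = 198.72 kN/bolt; interior L_c = 103 − 30 = 73, R_n = 233.28 kN/bolt. φR_n = 0.75 × (1×198.72 + 1×233.28) = 324.0 kN.
Governing: min(402.8, 324.0) = 324.0 kN → bearing.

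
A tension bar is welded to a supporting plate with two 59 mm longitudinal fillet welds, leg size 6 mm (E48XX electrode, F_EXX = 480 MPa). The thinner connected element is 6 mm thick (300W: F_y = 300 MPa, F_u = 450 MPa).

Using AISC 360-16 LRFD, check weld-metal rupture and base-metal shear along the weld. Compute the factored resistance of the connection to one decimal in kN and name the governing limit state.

108.1 kN (weld metal governs)

Weld metal: throat = 0.707×6 = 4.242 mm, L = 2×59 = 118 mm. φR_n = 0.75 × 0.6 × 480 × 4.242 × 118 = 108.1 kN.
Base metal shear (6 mm plate): yield φR_n = 1.0×0.6×300×6×118 = 127.4 kN; rupture φR_n = 0.75×0.6×450×6×118 = 143.4 kN; take 127.4 kN (yield).
Governing: min(108.1, 127.4) = 108.1 kN → weld metal.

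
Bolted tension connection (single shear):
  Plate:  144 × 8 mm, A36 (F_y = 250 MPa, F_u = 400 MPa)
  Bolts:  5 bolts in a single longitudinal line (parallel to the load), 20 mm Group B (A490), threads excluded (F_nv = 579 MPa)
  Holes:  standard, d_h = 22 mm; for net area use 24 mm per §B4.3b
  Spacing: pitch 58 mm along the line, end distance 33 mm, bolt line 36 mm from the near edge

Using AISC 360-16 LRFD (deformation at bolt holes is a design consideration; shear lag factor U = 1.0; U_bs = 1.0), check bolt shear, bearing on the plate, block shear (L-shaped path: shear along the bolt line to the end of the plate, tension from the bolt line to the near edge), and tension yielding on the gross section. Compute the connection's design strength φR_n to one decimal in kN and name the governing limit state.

259.2 kN (gross-section yield governs)

Bolt shear: A_b = π(20)²/4 = 314.16 mm². φR_n = 0.75 × 579 × 314.16 × 5 × 1 = 682.1 kN.
Bearing (8 mm plate, F_u = 400 MPa): end bolts L_c = 33 − 22/2 = 22, R_n = min(1.2×22×8×400, 2.4×20×8×400) = 84.48 kN/bolt; interior L_c = 58 − 22 = 36, R_n = 138.24 kN/bolt. φR_n = 0.75 × (1×84.48 + 4×138.24) = 478.1 kN.
Block shear: shear path 1×[33+4×58] = 1×265 mm, A_gv = 2120, A_nv = 1×(265 − 4.5×24)×8 = 1256 mm²; tension to near edge: (36 − 0.5×24)×8 = 192 mm². R_n = min(0.6×400×1256, 0.6×250×2120) + 1.0×400×192 = min(301.44, 318) + 76.8 = 378.24 kN. φR_n = 0.75 × 378.24 = 283.7 kN.
Tension yield (gross): A_g = 144×8 = 1152 mm². φR_n = 0.90 × 250 × 1152 = 259.2 kN.
Governing: min(682.1, 478.1, 283.7, 259.2) = 259.2 kN → gross-section yield.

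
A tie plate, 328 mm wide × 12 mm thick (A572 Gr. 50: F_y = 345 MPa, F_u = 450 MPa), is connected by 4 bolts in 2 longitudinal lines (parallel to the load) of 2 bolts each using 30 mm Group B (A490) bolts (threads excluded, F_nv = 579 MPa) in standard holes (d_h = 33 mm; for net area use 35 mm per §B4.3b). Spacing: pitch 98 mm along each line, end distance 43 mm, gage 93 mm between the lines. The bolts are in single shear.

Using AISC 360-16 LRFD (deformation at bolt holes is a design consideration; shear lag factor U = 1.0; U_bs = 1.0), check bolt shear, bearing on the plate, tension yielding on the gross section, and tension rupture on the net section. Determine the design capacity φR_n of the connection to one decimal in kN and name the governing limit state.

Bolt shear: A_b = π(30)²/4 = 706.86 mm². φR_n = 0.75 × 579 × 706.86 × 4 × 1 = 1227.8 kN.
Bearing (12 mm plate, F_u = 450 MPa): end bolts L_c = 43 − 33/2 = 26.5, R_n = min(1.2×26.5×12×450, 2.4×30×12×450) = 171.72 kN/bolt; interior L_c = 98 − 33 = 65, R_n = 388.8 kN/bolt. φR_n = 0.75 × (2×171.72 + 2×388.8) = 840.8 kN.
Tension yield (gross): A_g = 328×12 = 3936 mm². φR_n = 0.90 × 345 × 3936 = 1222.1 kN.
Tension rupture (net): A_n = (328 − 2×35)×12 = 3096 mm² (U = 1.0, A_e = A_n). φR_n = 0.75 × 450 × 3096 = 1044.9 kN.
Governing: min(1227.8, 840.8, 1222.1, 1044.9) = 840.8 kN → bearing.

840.8 kN (bearing governs)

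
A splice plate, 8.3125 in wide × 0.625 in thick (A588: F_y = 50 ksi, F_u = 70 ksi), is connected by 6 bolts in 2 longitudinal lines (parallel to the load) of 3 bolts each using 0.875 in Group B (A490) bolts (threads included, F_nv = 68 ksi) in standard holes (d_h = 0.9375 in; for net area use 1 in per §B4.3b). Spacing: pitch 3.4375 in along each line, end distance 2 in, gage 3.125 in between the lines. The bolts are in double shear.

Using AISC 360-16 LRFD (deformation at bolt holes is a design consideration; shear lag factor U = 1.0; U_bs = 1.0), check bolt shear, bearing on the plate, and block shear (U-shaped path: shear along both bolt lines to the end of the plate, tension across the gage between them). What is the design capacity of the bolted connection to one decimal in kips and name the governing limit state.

Bolt shear: A_b = π(0.875)²/4 = 0.60132 in². φR_n = 0.75 × 68 × 0.60132 × 6 × 2 = 368.0 kips.
Bearing (0.625 in plate, F_u = 70 ksi): end bolts L_c = 2 − 0.9375/2 = 1.53125, R_n = min(1.2×1.53125×0.625×70, 2.4×0.875×0.625×70) = 80.391 kips/bolt; interior L_c = 3.4375 − 0.9375 = 2.5, R_n = 91.875 kips/bolt. φR_n = 0.75 × (2×80.391 + 4×91.875) = 396.2 kips.
Block shear: shear path 2×[2+2×3.4375] = 2×8.875 in, A_gv = 11.094, A_nv = 2×(8.875 − 2.5×1)×0.625 = 7.9688 in²; tension across gage: (3.125 − 1×1)×0.625 = 1.3281 in². R_n = min(0.6×70×7.9688, 0.6×50×11.094) + 1.0×70×1.3281 = min(334.69, 332.82) + 92.967 = 425.79 kips. φR_n = 0.75 × 425.79 = 319.3 kips.
Governing: min(368.0, 396.2, 319.3) = 319.3 kips → block shear.

319.3 kips (block shear governs)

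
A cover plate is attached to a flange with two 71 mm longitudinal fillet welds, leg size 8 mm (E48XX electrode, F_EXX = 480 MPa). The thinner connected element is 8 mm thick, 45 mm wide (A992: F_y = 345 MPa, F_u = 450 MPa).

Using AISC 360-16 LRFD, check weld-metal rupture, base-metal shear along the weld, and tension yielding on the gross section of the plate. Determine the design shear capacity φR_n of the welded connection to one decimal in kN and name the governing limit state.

111.8 kN (gross-section yield governs)

Weld metal: throat = 0.707×8 = 5.656 mm, L = 2×71 = 142 mm. φR_n = 0.75 × 0.6 × 480 × 5.656 × 142 = 173.5 kN.
Base metal shear (8 mm plate): yield φR_n = 1.0×0.6×345×8×142 = 235.2 kN; rupture φR_n = 0.75×0.6×450×8×142 = 230.0 kN; take 230.0 kN (rupture).
Tension yield (gross): A_g = 45×8 = 360 mm². φR_n = 0.90 × 345 × 360 = 111.8 kN.
Governing: min(173.5, 230.0, 111.8) = 111.8 kN → gross-section yield.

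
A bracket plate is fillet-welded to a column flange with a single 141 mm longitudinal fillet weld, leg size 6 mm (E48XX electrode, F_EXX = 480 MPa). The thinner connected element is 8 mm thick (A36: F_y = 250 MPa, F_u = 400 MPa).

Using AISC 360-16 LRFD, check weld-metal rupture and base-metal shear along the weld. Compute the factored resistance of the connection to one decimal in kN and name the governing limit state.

129.2 kN (weld metal governs)

Weld metal: throat = 0.707×6 = 4.242 mm, L = 141 mm. φR_n = 0.75 × 0.6 × 480 × 4.242 × 141 = 129.2 kN.
Base metal shear (8 mm plate): yield φR_n = 1.0×0.6×250×8×141 = 169.2 kN; rupture φR_n = 0.75×0.6×400×8×141 = 203.0 kN; take 169.2 kN (yield).
Governing: min(129.2, 169.2) = 129.2 kN → weld metal.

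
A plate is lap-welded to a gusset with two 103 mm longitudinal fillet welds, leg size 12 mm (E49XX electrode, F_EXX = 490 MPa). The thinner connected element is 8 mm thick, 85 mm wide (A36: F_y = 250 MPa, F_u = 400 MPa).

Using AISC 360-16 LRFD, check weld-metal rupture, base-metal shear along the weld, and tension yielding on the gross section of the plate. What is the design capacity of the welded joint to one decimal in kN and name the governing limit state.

Weld metal: throat = 0.707×12 = 8.484 mm, L = 2×103 = 206 mm. φR_n = 0.75 × 0.6 × 490 × 8.484 × 206 = 385.4 kN.
Base metal shear (8 mm plate): yield φR_n = 1.0×0.6×250×8×206 = 247.2 kN; rupture φR_n = 0.75×0.6×400×8×206 = 296.6 kN; take 247.2 kN (yield).
Tension yield (gross): A_g = 85×8 = 680 mm². φR_n = 0.90 × 250 × 680 = 153.0 kN.
Governing: min(385.4, 247.2, 153.0) = 153.0 kN → gross-section yield.

153.0 kN (gross-section yield governs)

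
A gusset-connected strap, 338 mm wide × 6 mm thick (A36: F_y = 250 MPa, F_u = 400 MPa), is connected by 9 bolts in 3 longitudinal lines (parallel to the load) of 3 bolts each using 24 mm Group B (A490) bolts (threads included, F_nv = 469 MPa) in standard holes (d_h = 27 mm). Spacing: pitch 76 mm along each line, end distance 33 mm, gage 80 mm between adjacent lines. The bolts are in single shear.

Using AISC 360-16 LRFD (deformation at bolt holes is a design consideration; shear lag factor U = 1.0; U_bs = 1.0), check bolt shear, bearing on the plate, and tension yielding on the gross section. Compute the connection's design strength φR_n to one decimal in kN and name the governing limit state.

Bolt shear: A_b = π(24)²/4 = 452.39 mm². φR_n = 0.75 × 469 × 452.39 × 9 × 1 = 1432.2 kN.
Bearing (6 mm plate, F_u = 400 MPa): end bolts L_c = 33 − 27/2 = 19.5, R_n = min(1.2×19.5×6×400, 2.4×24×6×400) = 56.16 kN/bolt; interior L_c = 76 − 27 = 49, R_n = 138.24 kN/bolt. φR_n = 0.75 × (3×56.16 + 6×138.24) = 748.4 kN.
Tension yield (gross): A_g = 338×6 = 2028 mm². φR_n = 0.90 × 250 × 2028 = 456.3 kN.
Governing: min(1432.2, 748.4, 456.3) = 456.3 kN → gross-section yield.

456.3 kN (gross-section yield governs)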